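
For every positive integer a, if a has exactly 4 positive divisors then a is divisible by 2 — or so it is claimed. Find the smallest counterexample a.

a = 15

A counterexample is any positive integer a such that a has exactly 4 positive divisors but a is not divisible by 2; we check each in order.
For a = 6, 8, 10, 14 the conclusion holds.
a = 15: τ(15) = 4; 15 mod 2 = 1.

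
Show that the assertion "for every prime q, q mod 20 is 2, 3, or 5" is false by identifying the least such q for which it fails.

Check each prime q in order until the claim fails.
For q = 2, 3, 5 the conclusion holds.
q = 7: 7 mod 20 = 7 — not in {2, 3, 5}.

q = 7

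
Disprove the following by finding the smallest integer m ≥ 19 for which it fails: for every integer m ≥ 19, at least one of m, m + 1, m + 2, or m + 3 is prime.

Check each integer m ≥ 19 in order until m, m + 1, m + 2, m + 3 are all composite.
m = 19: 19 is prime.
m = 20: 23 is prime.
m = 21: 23 is prime.
m = 22: 23 is prime.
m = 23: 23 is prime.
m = 24: 24 = 2 × 12; 25 = 5 × 5; 26 = 2 × 13; 27 = 3 × 9 — all composite.
So m = 24 is the smallest counterexample.

m = 24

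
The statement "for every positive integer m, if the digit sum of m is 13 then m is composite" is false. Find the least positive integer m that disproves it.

m = 67

We need the least positive integer m for which the digit sum of m is 13 but m is prime.
m = 49: digit sum 13; 49 is composite.
m = 58: digit sum 13; 58 is composite.
m = 67: digit sum 13; 67 is prime, not composite.
Thus m = 67 disproves the claim, and no smaller m works.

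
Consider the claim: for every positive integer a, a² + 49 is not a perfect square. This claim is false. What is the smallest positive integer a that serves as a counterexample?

The first 23 eligible values, up to a = 23, all satisfy the conclusion.
a = 24: 24² + 49 = 625 = 25², a perfect square.

a = 24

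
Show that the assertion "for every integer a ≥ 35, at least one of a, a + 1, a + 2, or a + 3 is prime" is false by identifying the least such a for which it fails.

We need the least integer a ≥ 35 for which a, a + 1, a + 2, a + 3 are all composite.
For a = 35, 36, 37, 38, …, 45, 46, 47 the conclusion holds.
a = 48: 48 = 2 × 24; 49 = 7 × 7; 50 = 2 × 25; 51 = 3 × 17 — all composite.

a = 48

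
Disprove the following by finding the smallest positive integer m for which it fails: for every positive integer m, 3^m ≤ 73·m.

The first 5 eligible values, up to m = 5, all satisfy the conclusion.
m = 6: 3^m = 729 and 73·m = 438, so 729 > 438.
Hence m = 6 is a counterexample.

m = 6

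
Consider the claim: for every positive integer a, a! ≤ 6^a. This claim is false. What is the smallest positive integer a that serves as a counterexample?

a = 14

Check each positive integer a in order until a! > 6^a.
The first 13 eligible values, up to a = 13, all satisfy the conclusion.
a = 14: a! = 87178291200 and 6^a = 78364164096, so 87178291200 > 78364164096.
Hence a = 14 is a counterexample.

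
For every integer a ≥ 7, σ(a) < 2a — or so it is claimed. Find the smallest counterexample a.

a = 7: σ(7) = 8; 8 < 14.
a = 8: σ(8) = 15; 15 < 16.
a = 9: σ(9) = 13; 13 < 18.
a = 10: σ(10) = 18; 18 < 20.
a = 11: σ(11) = 12; 12 < 22.
a = 12: σ(12) = 28; 28 ≥ 24.
Thus a = 12 disproves the claim, and no smaller a works.

a = 12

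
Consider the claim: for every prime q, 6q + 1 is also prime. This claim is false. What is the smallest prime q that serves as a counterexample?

We need the least prime q for which 6q + 1 is not prime.
q = 2: 6q + 1 = 13, prime.
q = 3: 6q + 1 = 19, prime.
q = 5: 6q + 1 = 31, prime.
q = 7: 6q + 1 = 43, prime.
q = 11: 6q + 1 = 67, prime.
q = 13: 6q + 1 = 79, prime.
q = 17: 6q + 1 = 103, prime.
q = 19: 6q + 1 = 115 = 5 × 23, not prime.

q = 19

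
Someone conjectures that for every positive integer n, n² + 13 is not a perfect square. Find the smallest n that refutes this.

n = 6

A counterexample is any positive integer n such that n² + 13 is a perfect square; we check each in order.
n = 1: 1² + 13 = 14, not a perfect square.
n = 2: 2² + 13 = 17, not a perfect square.
n = 3: 3² + 13 = 22, not a perfect square.
n = 4: 4² + 13 = 29, not a perfect square.
n = 5: 5² + 13 = 38, not a perfect square.
n = 6: 6² + 13 = 49 = 7², a perfect square.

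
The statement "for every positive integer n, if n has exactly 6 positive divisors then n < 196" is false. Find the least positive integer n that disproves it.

n = 207

Check each positive integer n in order until n has exactly 6 positive divisors but the claim fails.
For n = 12, 18, 20, 28, …, 172, 175, 188 the conclusion holds.
n = 207: τ(207) = 6; 207 ≥ 196.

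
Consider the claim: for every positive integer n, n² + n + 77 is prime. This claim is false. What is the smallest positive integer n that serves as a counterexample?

n = 6

Check each positive integer n in order until n² + n + 77 is not prime.
For n = 1, 2, 3, 4, 5 the conclusion holds.
n = 6: n² + n + 77 = 119 = 7 × 17, composite.
Thus n = 6 disproves the claim, and no smaller n works.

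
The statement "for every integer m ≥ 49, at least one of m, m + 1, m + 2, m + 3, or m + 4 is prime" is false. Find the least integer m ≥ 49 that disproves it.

m = 54

We need the least integer m ≥ 49 for which m, m + 1, m + 2, m + 3, m + 4 are all composite.
m = 49: 53 is prime.
m = 50: 53 is prime.
m = 51: 53 is prime.
m = 52: 53 is prime.
m = 53: 53 is prime.
m = 54: 54 = 2 × 27; 55 = 5 × 11; 56 = 2 × 28; 57 = 3 × 19; 58 = 2 × 29 — all composite.
Hence m = 54 is a counterexample.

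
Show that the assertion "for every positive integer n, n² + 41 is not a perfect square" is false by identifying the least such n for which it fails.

For n = 1, 2, 3, 4, …, 17, 18, 19 the conclusion holds.
n = 20: 20² + 41 = 441 = 21², a perfect square.
Thus n = 20 disproves the claim, and no smaller n works.

n = 20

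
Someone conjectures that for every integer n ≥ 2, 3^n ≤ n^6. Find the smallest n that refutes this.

For n = 2, 3, 4, 5, …, 12, 13, 14 the conclusion holds.
n = 15: 3^n = 14348907 and n^6 = 11390625, so 14348907 > 11390625.

n = 15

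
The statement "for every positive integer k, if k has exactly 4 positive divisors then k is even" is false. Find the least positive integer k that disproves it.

For k = 6, 8, 10, 14 the conclusion holds.
k = 15: divisors of 15: 1, 3, 5, 15; 15 is odd.
So k = 15 is the smallest counterexample.

k = 15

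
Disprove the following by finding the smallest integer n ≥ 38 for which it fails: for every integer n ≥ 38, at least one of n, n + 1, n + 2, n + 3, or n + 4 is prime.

n = 48

A counterexample is any integer n ≥ 38 such that n, n + 1, n + 2, n + 3, n + 4 are all composite; we check each in order.
The first 10 eligible values, up to n = 47, all satisfy the conclusion.
n = 48: 48 = 2 × 24; 49 = 7 × 7; 50 = 2 × 25; 51 = 3 × 17; 52 = 2 × 26 — all composite.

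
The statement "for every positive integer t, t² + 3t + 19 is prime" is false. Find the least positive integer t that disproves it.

t = 15

The first 14 eligible values, up to t = 14, all satisfy the conclusion.
t = 15: t² + 3t + 19 = 289 = 17 × 17, composite.
Hence t = 15 is a counterexample.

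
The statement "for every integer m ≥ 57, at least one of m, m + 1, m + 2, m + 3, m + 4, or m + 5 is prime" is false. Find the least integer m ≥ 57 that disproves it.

m = 90

A counterexample is any integer m ≥ 57 such that m, m + 1, m + 2, m + 3, m + 4, m + 5 are all composite; we check each in order.
For m = 57, 58, 59, 60, …, 87, 88, 89 the conclusion holds.
m = 90: 90 = 2 × 45; 91 = 7 × 13; 92 = 2 × 46; 93 = 3 × 31; 94 = 2 × 47; 95 = 5 × 19 — all composite.
Thus m = 90 disproves the claim, and no smaller m works.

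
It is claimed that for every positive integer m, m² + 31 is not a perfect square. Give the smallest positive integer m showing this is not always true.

m = 15

We need the least positive integer m for which m² + 31 is a perfect square.
For m = 1, 2, 3, 4, …, 12, 13, 14 the conclusion holds.
m = 15: 15² + 31 = 256 = 16², a perfect square.
Hence m = 15 is a counterexample.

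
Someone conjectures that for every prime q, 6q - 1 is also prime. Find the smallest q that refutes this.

q = 11

For q = 2, 3, 5, 7 the conclusion holds.
q = 11: 6q - 1 = 65 = 5 × 13, not prime.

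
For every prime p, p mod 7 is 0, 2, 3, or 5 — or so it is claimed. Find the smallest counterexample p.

p = 11

A counterexample is any prime p such that the claim fails; we check each in order.
For p = 2, 3, 5, 7 the conclusion holds.
p = 11: 11 mod 7 = 4 — not in {0, 2, 3, 5}.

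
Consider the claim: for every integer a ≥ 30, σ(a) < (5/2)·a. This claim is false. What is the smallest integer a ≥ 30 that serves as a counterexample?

a = 36

We need the least integer a ≥ 30 for which the claim fails.
For a = 30, 31, 32, 33, 34, 35 the conclusion holds.
a = 36: σ(36) = 91; 91 ≥ 90.
Thus a = 36 disproves the claim, and no smaller a works.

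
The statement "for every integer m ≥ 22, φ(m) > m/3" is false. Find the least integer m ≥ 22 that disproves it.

m = 24

m = 22: φ(22) = 10 and 22/3 = 22/3, so φ(22) > 22/3.
m = 23: φ(23) = 22 and 23/3 = 23/3, so φ(23) > 23/3.
m = 24: φ(24) = 8 and 24/3 = 8, so φ(24) ≤ 24/3.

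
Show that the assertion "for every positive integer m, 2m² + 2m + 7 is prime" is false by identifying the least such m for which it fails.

m = 6

We need the least positive integer m for which 2m² + 2m + 7 is not prime.
m = 1: 2m² + 2m + 7 = 11, prime.
m = 2: 2m² + 2m + 7 = 19, prime.
m = 3: 2m² + 2m + 7 = 31, prime.
m = 4: 2m² + 2m + 7 = 47, prime.
m = 5: 2m² + 2m + 7 = 67, prime.
m = 6: 2m² + 2m + 7 = 91 = 7 × 13, composite.
So m = 6 is the smallest counterexample.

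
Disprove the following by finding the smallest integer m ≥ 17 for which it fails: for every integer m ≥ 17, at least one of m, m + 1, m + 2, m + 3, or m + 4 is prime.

m = 24

The first 7 eligible values, up to m = 23, all satisfy the conclusion.
m = 24: 24 = 2 × 12; 25 = 5 × 5; 26 = 2 × 13; 27 = 3 × 9; 28 = 2 × 14 — all composite.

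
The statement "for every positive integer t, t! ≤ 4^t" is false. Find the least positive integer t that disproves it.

t = 9

Check each positive integer t in order until t! > 4^t.
The first 8 eligible values, up to t = 8, all satisfy the conclusion.
t = 9: t! = 362880 and 4^t = 262144, so 362880 > 262144.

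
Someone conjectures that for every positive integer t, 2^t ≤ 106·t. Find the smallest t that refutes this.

t = 11

For t = 1, 2, 3, 4, 5, 6, 7, 8, 9, 10 the conclusion holds.
t = 11: 2^t = 2048 and 106·t = 1166, so 2048 > 1166.
Hence t = 11 is a counterexample.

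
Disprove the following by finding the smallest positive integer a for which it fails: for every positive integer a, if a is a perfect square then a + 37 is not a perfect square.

Check each positive integer a in order until a is a perfect square but a + 37 is a perfect square.
For a = 1, 4, 9, 16, …, 225, 256, 289 the conclusion holds.
a = 324: 324 = 18² and 324 + 37 = 361 = 19².
Thus a = 324 disproves the claim, and no smaller a works.

a = 324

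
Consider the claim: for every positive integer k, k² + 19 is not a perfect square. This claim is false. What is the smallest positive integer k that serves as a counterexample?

Check each positive integer k in order until k² + 19 is a perfect square.
For k = 1, 2, 3, 4, 5, 6, 7, 8 the conclusion holds.
k = 9: 9² + 19 = 100 = 10², a perfect square.

k = 9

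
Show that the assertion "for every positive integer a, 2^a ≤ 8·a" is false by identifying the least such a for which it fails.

For a = 1, 2, 3, 4, 5 the conclusion holds.
a = 6: 2^a = 64 and 8·a = 48, so 64 > 48.
So a = 6 is the smallest counterexample.

a = 6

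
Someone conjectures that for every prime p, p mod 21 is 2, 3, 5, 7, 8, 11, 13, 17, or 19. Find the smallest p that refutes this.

p = 31

Check each prime p in order until the claim fails.
The first 10 eligible values, up to p = 29, all satisfy the conclusion.
p = 31: 31 mod 21 = 10 — not in {2, 3, 5, 7, 8, 11, 13, 17, 19}.
So p = 31 is the smallest counterexample.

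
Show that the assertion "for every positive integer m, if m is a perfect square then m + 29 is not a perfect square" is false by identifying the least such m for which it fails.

A counterexample is any positive integer m such that m is a perfect square but m + 29 is a perfect square; we check each in order.
The first 13 eligible values, up to m = 169, all satisfy the conclusion.
m = 196: 196 = 14² and 196 + 29 = 225 = 15².
Thus m = 196 disproves the claim, and no smaller m works.

m = 196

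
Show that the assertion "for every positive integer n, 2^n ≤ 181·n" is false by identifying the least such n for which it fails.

n = 11

We need the least positive integer n for which 2^n > 181·n.
The first 10 eligible values, up to n = 10, all satisfy the conclusion.
n = 11: 2^n = 2048 and 181·n = 1991, so 2048 > 1991.
Thus n = 11 disproves the claim, and no smaller n works.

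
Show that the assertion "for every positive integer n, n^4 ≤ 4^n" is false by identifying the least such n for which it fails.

A counterexample is any positive integer n such that n^4 > 4^n; we check each in order.
For n = 1, 2 the conclusion holds.
n = 3: n^4 = 81 and 4^n = 64, so 81 > 64.
Hence n = 3 is a counterexample.

n = 3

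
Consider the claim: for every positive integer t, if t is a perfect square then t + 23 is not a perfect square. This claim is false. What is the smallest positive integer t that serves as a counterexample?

t = 121

For t = 1, 4, 9, 16, 25, 36, 49, 64, 81, 100 the conclusion holds.
t = 121: 121 = 11² and 121 + 23 = 144 = 12².
Hence t = 121 is a counterexample.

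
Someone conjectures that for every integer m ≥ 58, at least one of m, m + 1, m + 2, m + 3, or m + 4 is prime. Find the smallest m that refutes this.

Check each integer m ≥ 58 in order until m, m + 1, m + 2, m + 3, m + 4 are all composite.
m = 58: 59 is prime.
m = 59: 59 is prime.
m = 60: 61 is prime.
m = 61: 61 is prime.
m = 62: 62 = 2 × 31; 63 = 3 × 21; 64 = 2 × 32; 65 = 5 × 13; 66 = 2 × 33 — all composite.

m = 62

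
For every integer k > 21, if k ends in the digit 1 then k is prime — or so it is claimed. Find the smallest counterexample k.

We need the least integer k > 21 for which k ends in the digit 1 but k is not prime.
For k = 31, 41 the conclusion holds.
k = 51: 51 ends in 1; 51 = 3 × 17, composite.
Thus k = 51 disproves the claim, and no smaller k works.

k = 51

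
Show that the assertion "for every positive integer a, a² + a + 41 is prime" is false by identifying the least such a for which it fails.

a = 40

We need the least positive integer a for which a² + a + 41 is not prime.
The first 39 eligible values, up to a = 39, all satisfy the conclusion.
a = 40: a² + a + 41 = 1681 = 41 × 41, composite.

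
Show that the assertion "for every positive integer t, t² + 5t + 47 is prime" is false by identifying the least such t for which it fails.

The first 37 eligible values, up to t = 37, all satisfy the conclusion.
t = 38: t² + 5t + 47 = 1681 = 41 × 41, composite.
Thus t = 38 disproves the claim, and no smaller t works.

t = 38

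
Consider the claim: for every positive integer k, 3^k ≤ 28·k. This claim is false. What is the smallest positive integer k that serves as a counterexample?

k = 5

We need the least positive integer k for which 3^k > 28·k.
The first 4 eligible values, up to k = 4, all satisfy the conclusion.
k = 5: 3^k = 243 and 28·k = 140, so 243 > 140.
So k = 5 is the smallest counterexample.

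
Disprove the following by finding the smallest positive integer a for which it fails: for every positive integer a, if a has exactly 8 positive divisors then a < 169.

For a = 24, 30, 40, 42, …, 152, 154, 165 the conclusion holds.
a = 170: τ(170) = 8; 170 ≥ 169.
Thus a = 170 disproves the claim, and no smaller a works.

a = 170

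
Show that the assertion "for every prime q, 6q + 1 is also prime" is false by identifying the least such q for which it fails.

A counterexample is any prime q such that 6q + 1 is not prime; we check each in order.
q = 2: 6q + 1 = 13, prime.
q = 3: 6q + 1 = 19, prime.
q = 5: 6q + 1 = 31, prime.
q = 7: 6q + 1 = 43, prime.
q = 11: 6q + 1 = 67, prime.
q = 13: 6q + 1 = 79, prime.
q = 17: 6q + 1 = 103, prime.
q = 19: 6q + 1 = 115 = 5 × 23, not prime.
Hence q = 19 is a counterexample.

q = 19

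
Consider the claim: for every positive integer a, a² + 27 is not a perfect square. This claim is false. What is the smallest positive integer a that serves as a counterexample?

a = 3

A counterexample is any positive integer a such that a² + 27 is a perfect square; we check each in order.
For a = 1, 2 the conclusion holds.
a = 3: 3² + 27 = 36 = 6², a perfect square.
Thus a = 3 disproves the claim, and no smaller a works.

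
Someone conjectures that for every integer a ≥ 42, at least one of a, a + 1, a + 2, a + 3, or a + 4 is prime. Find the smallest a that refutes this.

a = 48

We need the least integer a ≥ 42 for which a, a + 1, a + 2, a + 3, a + 4 are all composite.
a = 42: 43 is prime.
a = 43: 43 is prime.
a = 44: 47 is prime.
a = 45: 47 is prime.
a = 46: 47 is prime.
a = 47: 47 is prime.
a = 48: 48 = 2 × 24; 49 = 7 × 7; 50 = 2 × 25; 51 = 3 × 17; 52 = 2 × 26 — all composite.
Hence a = 48 is a counterexample.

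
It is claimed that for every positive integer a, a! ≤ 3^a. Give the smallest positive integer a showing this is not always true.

The first 6 eligible values, up to a = 6, all satisfy the conclusion.
a = 7: a! = 5040 and 3^a = 2187, so 5040 > 2187.
Hence a = 7 is a counterexample.

a = 7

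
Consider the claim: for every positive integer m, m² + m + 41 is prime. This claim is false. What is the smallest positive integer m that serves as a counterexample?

For m = 1, 2, 3, 4, …, 37, 38, 39 the conclusion holds.
m = 40: m² + m + 41 = 1681 = 41 × 41, composite.
Hence m = 40 is a counterexample.

m = 40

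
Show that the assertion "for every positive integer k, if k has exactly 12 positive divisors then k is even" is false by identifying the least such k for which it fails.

k = 315

We need the least positive integer k for which k has exactly 12 positive divisors but k is odd.
For k = 60, 72, 84, 90, …, 294, 306, 308 the conclusion holds.
k = 315: divisors of 315: 12 divisors; 315 is odd.
Hence k = 315 is a counterexample.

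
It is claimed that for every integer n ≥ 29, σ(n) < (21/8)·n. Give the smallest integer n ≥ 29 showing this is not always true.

n = 60

We need the least integer n ≥ 29 for which the claim fails.
For n = 29, 30, 31, 32, …, 57, 58, 59 the conclusion holds.
n = 60: σ(60) = 168; 168 ≥ 315/2.
So n = 60 is the smallest counterexample.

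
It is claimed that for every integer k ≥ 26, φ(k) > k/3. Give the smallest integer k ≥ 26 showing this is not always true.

k = 30

A counterexample is any integer k ≥ 26 such that the claim fails; we check each in order.
k = 26: φ(26) = 12 and 26/3 = 26/3, so φ(26) > 26/3.
k = 27: φ(27) = 18 and 27/3 = 9, so φ(27) > 27/3.
k = 28: φ(28) = 12 and 28/3 = 28/3, so φ(28) > 28/3.
k = 29: φ(29) = 28 and 29/3 = 29/3, so φ(29) > 29/3.
k = 30: φ(30) = 8 and 30/3 = 10, so φ(30) ≤ 30/3.
Hence k = 30 is a counterexample.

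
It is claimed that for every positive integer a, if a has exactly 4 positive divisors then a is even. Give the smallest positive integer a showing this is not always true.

a = 6: divisors of 6: 1, 2, 3, 6; 6 is even.
a = 8: divisors of 8: 1, 2, 4, 8; 8 is even.
a = 10: divisors of 10: 1, 2, 5, 10; 10 is even.
a = 14: divisors of 14: 1, 2, 7, 14; 14 is even.
a = 15: divisors of 15: 1, 3, 5, 15; 15 is odd.
Hence a = 15 is a counterexample.

a = 15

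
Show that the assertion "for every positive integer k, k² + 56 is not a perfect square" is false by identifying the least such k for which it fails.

k = 5

Check each positive integer k in order until k² + 56 is a perfect square.
For k = 1, 2, 3, 4 the conclusion holds.
k = 5: 5² + 56 = 81 = 9², a perfect square.
Hence k = 5 is a counterexample.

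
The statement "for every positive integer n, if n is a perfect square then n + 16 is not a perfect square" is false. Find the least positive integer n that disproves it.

n = 9

For n = 1, 4 the conclusion holds.
n = 9: 9 = 3² and 9 + 16 = 25 = 5².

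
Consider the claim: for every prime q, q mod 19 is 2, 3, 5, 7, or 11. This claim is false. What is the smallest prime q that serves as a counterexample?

q = 13

A counterexample is any prime q such that the claim fails; we check each in order.
For q = 2, 3, 5, 7, 11 the conclusion holds.
q = 13: 13 mod 19 = 13 — not in {2, 3, 5, 7, 11}.
So q = 13 is the smallest counterexample.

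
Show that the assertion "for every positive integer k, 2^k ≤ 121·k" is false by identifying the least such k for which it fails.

k = 11

A counterexample is any positive integer k such that 2^k > 121·k; we check each in order.
For k = 1, 2, 3, 4, 5, 6, 7, 8, 9, 10 the conclusion holds.
k = 11: 2^k = 2048 and 121·k = 1331, so 2048 > 1331.
Thus k = 11 disproves the claim, and no smaller k works.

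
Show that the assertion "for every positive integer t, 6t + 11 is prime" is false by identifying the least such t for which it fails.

We need the least positive integer t for which 6t + 11 is not prime.
For t = 1, 2, 3 the conclusion holds.
t = 4: 6t + 11 = 35 = 5 × 7, composite.

t = 4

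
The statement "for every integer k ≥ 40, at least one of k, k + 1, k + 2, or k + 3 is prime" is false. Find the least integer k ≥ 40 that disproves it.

k = 48

We need the least integer k ≥ 40 for which k, k + 1, k + 2, k + 3 are all composite.
For k = 40, 41, 42, 43, 44, 45, 46, 47 the conclusion holds.
k = 48: 48 = 2 × 24; 49 = 7 × 7; 50 = 2 × 25; 51 = 3 × 17 — all composite.
Thus k = 48 disproves the claim, and no smaller k works.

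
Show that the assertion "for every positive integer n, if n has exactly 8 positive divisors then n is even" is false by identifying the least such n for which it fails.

n = 105

A counterexample is any positive integer n such that n has exactly 8 positive divisors but n is odd; we check each in order.
The first 12 eligible values, up to n = 104, all satisfy the conclusion.
n = 105: divisors of 105: 1, 3, 5, 7, 15, 21, 35, 105; 105 is odd.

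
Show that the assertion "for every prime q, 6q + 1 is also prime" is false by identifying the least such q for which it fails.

Check each prime q in order until 6q + 1 is not prime.
For q = 2, 3, 5, 7, 11, 13, 17 the conclusion holds.
q = 19: 6q + 1 = 115 = 5 × 23, not prime.
Thus q = 19 disproves the claim, and no smaller q works.

q = 19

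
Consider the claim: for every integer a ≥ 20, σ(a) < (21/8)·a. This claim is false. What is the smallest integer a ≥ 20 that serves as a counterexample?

a = 60

For a = 20, 21, 22, 23, …, 57, 58, 59 the conclusion holds.
a = 60: σ(60) = 168; 168 ≥ 315/2.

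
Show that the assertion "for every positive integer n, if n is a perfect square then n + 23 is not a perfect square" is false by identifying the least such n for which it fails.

Check each positive integer n in order until n is a perfect square but n + 23 is a perfect square.
The first 10 eligible values, up to n = 100, all satisfy the conclusion.
n = 121: 121 = 11² and 121 + 23 = 144 = 12².
Thus n = 121 disproves the claim, and no smaller n works.

n = 121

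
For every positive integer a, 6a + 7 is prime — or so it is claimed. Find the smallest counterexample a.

a = 3

A counterexample is any positive integer a such that 6a + 7 is not prime; we check each in order.
For a = 1, 2 the conclusion holds.
a = 3: 6a + 7 = 25 = 5 × 5, composite.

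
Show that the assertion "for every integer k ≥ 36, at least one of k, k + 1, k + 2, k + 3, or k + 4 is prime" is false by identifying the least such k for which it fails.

k = 48

Check each integer k ≥ 36 in order until k, k + 1, k + 2, k + 3, k + 4 are all composite.
The first 12 eligible values, up to k = 47, all satisfy the conclusion.
k = 48: 48 = 2 × 24; 49 = 7 × 7; 50 = 2 × 25; 51 = 3 × 17; 52 = 2 × 26 — all composite.
Hence k = 48 is a counterexample.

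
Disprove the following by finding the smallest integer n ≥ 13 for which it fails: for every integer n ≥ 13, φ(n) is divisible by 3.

We need the least integer n ≥ 13 for which φ(n) is not divisible by 3.
For n = 13, 14 the conclusion holds.
n = 15: φ(15) = 8; 8 mod 3 = 2.
Thus n = 15 disproves the claim, and no smaller n works.

n = 15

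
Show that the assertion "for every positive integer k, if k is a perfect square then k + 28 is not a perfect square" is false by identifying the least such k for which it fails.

k = 36

k = 1: 1 + 28 = 29, not a perfect square.
k = 4: 4 + 28 = 32, not a perfect square.
k = 9: 9 + 28 = 37, not a perfect square.
k = 16: 16 + 28 = 44, not a perfect square.
k = 25: 25 + 28 = 53, not a perfect square.
k = 36: 36 = 6² and 36 + 28 = 64 = 8².
So k = 36 is the smallest counterexample.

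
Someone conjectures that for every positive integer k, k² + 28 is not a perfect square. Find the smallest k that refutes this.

k = 6

A counterexample is any positive integer k such that k² + 28 is a perfect square; we check each in order.
For k = 1, 2, 3, 4, 5 the conclusion holds.
k = 6: 6² + 28 = 64 = 8², a perfect square.
Hence k = 6 is a counterexample.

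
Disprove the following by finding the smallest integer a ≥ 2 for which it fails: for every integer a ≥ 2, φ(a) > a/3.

a = 6

We need the least integer a ≥ 2 for which the claim fails.
a = 2: φ(2) = 1 and 2/3 = 2/3, so φ(2) > 2/3.
a = 3: φ(3) = 2 and 3/3 = 1, so φ(3) > 3/3.
a = 4: φ(4) = 2 and 4/3 = 4/3, so φ(4) > 4/3.
a = 5: φ(5) = 4 and 5/3 = 5/3, so φ(5) > 5/3.
a = 6: φ(6) = 2 and 6/3 = 2, so φ(6) ≤ 6/3.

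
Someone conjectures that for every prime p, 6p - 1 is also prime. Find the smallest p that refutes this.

Check each prime p in order until 6p - 1 is not prime.
For p = 2, 3, 5, 7 the conclusion holds.
p = 11: 6p - 1 = 65 = 5 × 13, not prime.
So p = 11 is the smallest counterexample.

p = 11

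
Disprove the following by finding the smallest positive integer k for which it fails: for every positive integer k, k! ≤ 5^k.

k = 12

Check each positive integer k in order until k! > 5^k.
For k = 1, 2, 3, 4, …, 9, 10, 11 the conclusion holds.
k = 12: k! = 479001600 and 5^k = 244140625, so 479001600 > 244140625.
Hence k = 12 is a counterexample.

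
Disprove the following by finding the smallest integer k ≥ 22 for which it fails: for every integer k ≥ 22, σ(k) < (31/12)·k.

k = 48

A counterexample is any integer k ≥ 22 such that the claim fails; we check each in order.
For k = 22, 23, 24, 25, …, 45, 46, 47 the conclusion holds.
k = 48: σ(48) = 124; 124 ≥ 124.
Hence k = 48 is a counterexample.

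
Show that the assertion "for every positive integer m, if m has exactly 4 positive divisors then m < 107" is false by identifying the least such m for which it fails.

m = 111

Check each positive integer m in order until m has exactly 4 positive divisors but the claim fails.
For m = 6, 8, 10, 14, …, 94, 95, 106 the conclusion holds.
m = 111: τ(111) = 4; 111 ≥ 107.
So m = 111 is the smallest counterexample.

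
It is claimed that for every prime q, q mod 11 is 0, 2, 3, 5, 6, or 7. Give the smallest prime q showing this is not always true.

A counterexample is any prime q such that the claim fails; we check each in order.
For q = 2, 3, 5, 7, 11, 13, 17 the conclusion holds.
q = 19: 19 mod 11 = 8 — not in {0, 2, 3, 5, 6, 7}.

q = 19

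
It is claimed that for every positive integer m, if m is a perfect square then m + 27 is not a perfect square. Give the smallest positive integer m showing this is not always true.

m = 9

m = 1: 1 + 27 = 28, not a perfect square.
m = 4: 4 + 27 = 31, not a perfect square.
m = 9: 9 = 3² and 9 + 27 = 36 = 6².
So m = 9 is the smallest counterexample.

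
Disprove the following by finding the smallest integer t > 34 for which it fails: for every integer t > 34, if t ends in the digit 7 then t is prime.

t = 57

For t = 37, 47 the conclusion holds.
t = 57: 57 ends in 7; 57 = 3 × 19, composite.
Hence t = 57 is a counterexample.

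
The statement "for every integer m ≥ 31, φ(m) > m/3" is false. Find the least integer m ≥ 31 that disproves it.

We need the least integer m ≥ 31 for which the claim fails.
The first 5 eligible values, up to m = 35, all satisfy the conclusion.
m = 36: φ(36) = 12 and 36/3 = 12, so φ(36) ≤ 36/3.

m = 36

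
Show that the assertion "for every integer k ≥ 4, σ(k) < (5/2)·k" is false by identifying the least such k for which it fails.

We need the least integer k ≥ 4 for which the claim fails.
The first 20 eligible values, up to k = 23, all satisfy the conclusion.
k = 24: σ(24) = 60; 60 ≥ 60.
So k = 24 is the smallest counterexample.

k = 24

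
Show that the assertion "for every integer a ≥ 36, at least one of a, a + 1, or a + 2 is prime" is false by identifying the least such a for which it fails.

We need the least integer a ≥ 36 for which a, a + 1, a + 2 are all composite.
a = 36: 37 is prime.
a = 37: 37 is prime.
a = 38: 38 = 2 × 19; 39 = 3 × 13; 40 = 2 × 20 — all composite.
So a = 38 is the smallest counterexample.

a = 38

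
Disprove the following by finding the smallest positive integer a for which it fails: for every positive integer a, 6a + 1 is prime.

We need the least positive integer a for which 6a + 1 is not prime.
For a = 1, 2, 3 the conclusion holds.
a = 4: 6a + 1 = 25 = 5 × 5, composite.
So a = 4 is the smallest counterexample.

a = 4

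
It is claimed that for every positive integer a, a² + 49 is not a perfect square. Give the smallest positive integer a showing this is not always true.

We need the least positive integer a for which a² + 49 is a perfect square.
The first 23 eligible values, up to a = 23, all satisfy the conclusion.
a = 24: 24² + 49 = 625 = 25², a perfect square.
Thus a = 24 disproves the claim, and no smaller a works.

a = 24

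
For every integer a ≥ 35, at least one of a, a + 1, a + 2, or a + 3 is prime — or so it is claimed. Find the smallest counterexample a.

Check each integer a ≥ 35 in order until a, a + 1, a + 2, a + 3 are all composite.
For a = 35, 36, 37, 38, …, 45, 46, 47 the conclusion holds.
a = 48: 48 = 2 × 24; 49 = 7 × 7; 50 = 2 × 25; 51 = 3 × 17 — all composite.

a = 48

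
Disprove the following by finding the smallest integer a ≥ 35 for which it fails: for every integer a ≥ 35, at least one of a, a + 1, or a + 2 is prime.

a = 38

We need the least integer a ≥ 35 for which a, a + 1, a + 2 are all composite.
a = 35: 37 is prime.
a = 36: 37 is prime.
a = 37: 37 is prime.
a = 38: 38 = 2 × 19; 39 = 3 × 13; 40 = 2 × 20 — all composite.
So a = 38 is the smallest counterexample.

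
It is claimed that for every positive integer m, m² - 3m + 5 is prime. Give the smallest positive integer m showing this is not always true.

A counterexample is any positive integer m such that m² - 3m + 5 is not prime; we check each in order.
m = 1: m² - 3m + 5 = 3, prime.
m = 2: m² - 3m + 5 = 3, prime.
m = 3: m² - 3m + 5 = 5, prime.
m = 4: m² - 3m + 5 = 9 = 3 × 3, composite.
Hence m = 4 is a counterexample.

m = 4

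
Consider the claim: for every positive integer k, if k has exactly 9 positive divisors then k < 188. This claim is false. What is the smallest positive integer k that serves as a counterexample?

k = 196

A counterexample is any positive integer k such that k has exactly 9 positive divisors but the claim fails; we check each in order.
k = 36: τ(36) = 9; 36 < 188.
k = 100: τ(100) = 9; 100 < 188.
k = 196: τ(196) = 9; 196 ≥ 188.
Hence k = 196 is a counterexample.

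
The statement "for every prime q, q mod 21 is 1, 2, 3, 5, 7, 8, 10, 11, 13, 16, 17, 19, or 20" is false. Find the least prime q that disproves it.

q = 67

We need the least prime q for which the claim fails.
The first 18 eligible values, up to q = 61, all satisfy the conclusion.
q = 67: 67 mod 21 = 4 — not in {1, 2, 3, 5, 7, 8, 10, 11, 13, 16, 17, 19, 20}.
Hence q = 67 is a counterexample.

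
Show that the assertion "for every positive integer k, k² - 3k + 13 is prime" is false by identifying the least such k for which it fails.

k = 12

A counterexample is any positive integer k such that k² - 3k + 13 is not prime; we check each in order.
For k = 1, 2, 3, 4, …, 9, 10, 11 the conclusion holds.
k = 12: k² - 3k + 13 = 121 = 11 × 11, composite.
Thus k = 12 disproves the claim, and no smaller k works.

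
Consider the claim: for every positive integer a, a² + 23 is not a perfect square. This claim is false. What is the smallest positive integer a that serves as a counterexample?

For a = 1, 2, 3, 4, 5, 6, 7, 8, 9, 10 the conclusion holds.
a = 11: 11² + 23 = 144 = 12², a perfect square.
Thus a = 11 disproves the claim, and no smaller a works.

a = 11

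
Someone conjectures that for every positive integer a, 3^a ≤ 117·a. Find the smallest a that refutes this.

Check each positive integer a in order until 3^a > 117·a.
The first 5 eligible values, up to a = 5, all satisfy the conclusion.
a = 6: 3^a = 729 and 117·a = 702, so 729 > 702.
Thus a = 6 disproves the claim, and no smaller a works.

a = 6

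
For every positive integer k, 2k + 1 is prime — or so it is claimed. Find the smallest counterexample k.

k = 4

A counterexample is any positive integer k such that 2k + 1 is not prime; we check each in order.
k = 1: 2k + 1 = 3, prime.
k = 2: 2k + 1 = 5, prime.
k = 3: 2k + 1 = 7, prime.
k = 4: 2k + 1 = 9 = 3 × 3, composite.
So k = 4 is the smallest counterexample.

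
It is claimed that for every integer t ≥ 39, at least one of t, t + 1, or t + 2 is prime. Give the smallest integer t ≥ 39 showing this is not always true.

Check each integer t ≥ 39 in order until t, t + 1, t + 2 are all composite.
t = 39: 41 is prime.
t = 40: 41 is prime.
t = 41: 41 is prime.
t = 42: 43 is prime.
t = 43: 43 is prime.
t = 44: 44 = 2 × 22; 45 = 3 × 15; 46 = 2 × 23 — all composite.
Hence t = 44 is a counterexample.

t = 44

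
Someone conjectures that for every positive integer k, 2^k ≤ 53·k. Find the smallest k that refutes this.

Check each positive integer k in order until 2^k > 53·k.
For k = 1, 2, 3, 4, 5, 6, 7, 8 the conclusion holds.
k = 9: 2^k = 512 and 53·k = 477, so 512 > 477.
Hence k = 9 is a counterexample.

k = 9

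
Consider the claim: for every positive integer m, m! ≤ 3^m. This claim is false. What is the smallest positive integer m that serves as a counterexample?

m = 7

Check each positive integer m in order until m! > 3^m.
m = 1: m! = 1 and 3^m = 3, so 1 ≤ 3.
m = 2: m! = 2 and 3^m = 9, so 2 ≤ 9.
m = 3: m! = 6 and 3^m = 27, so 6 ≤ 27.
m = 4: m! = 24 and 3^m = 81, so 24 ≤ 81.
m = 5: m! = 120 and 3^m = 243, so 120 ≤ 243.
m = 6: m! = 720 and 3^m = 729, so 720 ≤ 729.
m = 7: m! = 5040 and 3^m = 2187, so 5040 > 2187.
So m = 7 is the smallest counterexample.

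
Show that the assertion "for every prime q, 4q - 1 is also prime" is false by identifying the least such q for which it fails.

Check each prime q in order until 4q - 1 is not prime.
For q = 2, 3, 5 the conclusion holds.
q = 7: 4q - 1 = 27 = 3 × 9, not prime.
So q = 7 is the smallest counterexample.

q = 7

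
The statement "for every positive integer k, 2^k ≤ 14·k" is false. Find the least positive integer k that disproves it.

A counterexample is any positive integer k such that 2^k > 14·k; we check each in order.
The first 6 eligible values, up to k = 6, all satisfy the conclusion.
k = 7: 2^k = 128 and 14·k = 98, so 128 > 98.
Thus k = 7 disproves the claim, and no smaller k works.

k = 7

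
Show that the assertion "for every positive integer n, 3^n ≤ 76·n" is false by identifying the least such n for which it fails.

The first 5 eligible values, up to n = 5, all satisfy the conclusion.
n = 6: 3^n = 729 and 76·n = 456, so 729 > 456.

n = 6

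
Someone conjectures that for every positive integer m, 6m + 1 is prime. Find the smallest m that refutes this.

A counterexample is any positive integer m such that 6m + 1 is not prime; we check each in order.
For m = 1, 2, 3 the conclusion holds.
m = 4: 6m + 1 = 25 = 5 × 5, composite.

m = 4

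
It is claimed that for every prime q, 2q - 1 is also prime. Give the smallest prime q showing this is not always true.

For q = 2, 3 the conclusion holds.
q = 5: 2q - 1 = 9 = 3 × 3, not prime.

q = 5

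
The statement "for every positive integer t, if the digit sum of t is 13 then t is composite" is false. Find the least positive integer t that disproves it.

t = 67

Check each positive integer t in order until the digit sum of t is 13 but t is prime.
For t = 49, 58 the conclusion holds.
t = 67: digit sum 13; 67 is prime, not composite.
Hence t = 67 is a counterexample.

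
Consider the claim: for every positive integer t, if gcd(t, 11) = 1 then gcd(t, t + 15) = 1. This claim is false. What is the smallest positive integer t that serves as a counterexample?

t = 3

A counterexample is any positive integer t such that gcd(t, 11) = 1 but gcd(t, t + 15) > 1; we check each in order.
For t = 1, 2 the conclusion holds.
t = 3: gcd(3, 18) = 3.
Thus t = 3 disproves the claim, and no smaller t works.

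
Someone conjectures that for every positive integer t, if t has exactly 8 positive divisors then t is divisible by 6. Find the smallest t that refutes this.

t = 40

t = 24: τ(24) = 8; 24 mod 6 = 0.
t = 30: τ(30) = 8; 30 mod 6 = 0.
t = 40: τ(40) = 8; 40 mod 6 = 4.
Thus t = 40 disproves the claim, and no smaller t works.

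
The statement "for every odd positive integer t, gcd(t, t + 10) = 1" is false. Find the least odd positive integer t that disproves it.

t = 5

For t = 1, 3 the conclusion holds.
t = 5: gcd(5, 15) = 5.
So t = 5 is the smallest counterexample.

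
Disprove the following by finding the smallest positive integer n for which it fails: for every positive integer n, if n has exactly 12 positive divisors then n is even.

For n = 60, 72, 84, 90, …, 294, 306, 308 the conclusion holds.
n = 315: divisors of 315: 12 divisors; 315 is odd.

n = 315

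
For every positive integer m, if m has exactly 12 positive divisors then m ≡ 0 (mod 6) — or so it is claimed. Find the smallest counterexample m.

m = 140

A counterexample is any positive integer m such that m has exactly 12 positive divisors but the claim fails; we check each in order.
The first 8 eligible values, up to m = 132, all satisfy the conclusion.
m = 140: τ(140) = 12; 140 ≡ 2 (mod 6).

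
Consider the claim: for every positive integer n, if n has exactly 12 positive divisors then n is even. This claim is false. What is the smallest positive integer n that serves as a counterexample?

Check each positive integer n in order until n has exactly 12 positive divisors but n is odd.
For n = 60, 72, 84, 90, …, 294, 306, 308 the conclusion holds.
n = 315: divisors of 315: 12 divisors; 315 is odd.

n = 315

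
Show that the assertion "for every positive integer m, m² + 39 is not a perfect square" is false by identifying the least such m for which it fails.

A counterexample is any positive integer m such that m² + 39 is a perfect square; we check each in order.
The first 4 eligible values, up to m = 4, all satisfy the conclusion.
m = 5: 5² + 39 = 64 = 8², a perfect square.
So m = 5 is the smallest counterexample.

m = 5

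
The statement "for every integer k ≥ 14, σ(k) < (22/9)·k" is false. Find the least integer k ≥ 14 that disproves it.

k = 24

Check each integer k ≥ 14 in order until the claim fails.
For k = 14, 15, 16, 17, 18, 19, 20, 21, 22, 23 the conclusion holds.
k = 24: σ(24) = 60; 60 ≥ 176/3.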